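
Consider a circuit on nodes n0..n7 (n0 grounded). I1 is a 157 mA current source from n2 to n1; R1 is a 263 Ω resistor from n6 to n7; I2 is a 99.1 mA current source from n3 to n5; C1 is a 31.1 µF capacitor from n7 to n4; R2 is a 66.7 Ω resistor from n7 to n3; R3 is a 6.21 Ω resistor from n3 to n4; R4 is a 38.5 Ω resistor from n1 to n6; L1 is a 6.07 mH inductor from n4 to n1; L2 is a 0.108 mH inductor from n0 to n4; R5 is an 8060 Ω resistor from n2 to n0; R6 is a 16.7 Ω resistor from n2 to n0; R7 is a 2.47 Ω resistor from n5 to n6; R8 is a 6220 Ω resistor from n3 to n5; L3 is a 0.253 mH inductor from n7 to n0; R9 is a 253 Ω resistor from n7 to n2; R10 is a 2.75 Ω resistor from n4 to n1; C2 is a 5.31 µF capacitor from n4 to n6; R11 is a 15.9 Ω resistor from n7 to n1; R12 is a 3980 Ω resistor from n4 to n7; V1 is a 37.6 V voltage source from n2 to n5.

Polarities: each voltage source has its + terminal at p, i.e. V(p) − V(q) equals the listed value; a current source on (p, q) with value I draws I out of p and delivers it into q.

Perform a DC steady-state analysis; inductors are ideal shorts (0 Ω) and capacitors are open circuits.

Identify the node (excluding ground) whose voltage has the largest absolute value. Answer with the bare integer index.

5

Apply KCL at each of the 7 non-ground nodes and solve the resulting linear system.
Node n1: branches {I1, R4, L1, R10, R11} → V_1 = 0.000
Node n2: branches {I1, R5, R6, R9, V1} → V_2 = 10.79
Node n3: branches {I2, R2, R3, R8} → V_3 = -0.5869
Node n4: branches {C1, R3, L1, L2, R10, C2, R12} → V_4 = 0.000
Node n5: branches {I2, R7, R8, V1} → V_5 = -26.81
Node n6: branches {R1, R4, R7, C2} → V_6 = -24.97
Node n7: branches {R1, C1, R2, L3, R9, R11, R12} → V_7 = 0.000
Source currents: i(L1)=0.4917, i(L2)=0.5862, i(L3)=-0.06112, i(V1)=-0.8470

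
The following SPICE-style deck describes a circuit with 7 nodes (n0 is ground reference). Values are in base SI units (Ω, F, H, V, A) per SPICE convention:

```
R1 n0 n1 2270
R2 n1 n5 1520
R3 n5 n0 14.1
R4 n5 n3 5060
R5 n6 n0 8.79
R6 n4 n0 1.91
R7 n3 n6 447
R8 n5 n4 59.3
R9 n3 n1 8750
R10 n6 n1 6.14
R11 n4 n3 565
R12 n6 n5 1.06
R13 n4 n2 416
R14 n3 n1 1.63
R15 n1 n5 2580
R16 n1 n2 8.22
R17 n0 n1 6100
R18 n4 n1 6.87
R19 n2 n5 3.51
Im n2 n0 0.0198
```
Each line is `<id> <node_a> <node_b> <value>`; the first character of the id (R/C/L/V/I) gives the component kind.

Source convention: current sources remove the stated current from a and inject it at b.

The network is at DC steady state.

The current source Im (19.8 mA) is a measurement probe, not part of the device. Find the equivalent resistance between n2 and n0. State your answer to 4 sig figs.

R_eq = 5.791 Ω

Element admittances at DC:
  Y(R1) = 0.0004405 S between n0,n1
  Y(R2) = 0.0006579 S between n1,n5
  Y(R3) = 0.07092 S between n5,n0
  Y(R4) = 0.0001976 S between n5,n3
  Y(R5) = 0.1138 S between n6,n0
  Y(R6) = 0.5236 S between n4,n0
  Y(R7) = 0.002237 S between n3,n6
  Y(R8) = 0.01686 S between n5,n4
  Y(R9) = 0.0001143 S between n3,n1
  Y(R10) = 0.1629 S between n6,n1
  Y(R11) = 0.001770 S between n4,n3
  Y(R12) = 0.9434 S between n6,n5
  Y(R13) = 0.002404 S between n4,n2
  Y(R14) = 0.6135 S between n3,n1
  Y(R15) = 0.0003876 S between n1,n5
  Y(R16) = 0.1217 S between n1,n2
  Y(R17) = 0.0001639 S between n0,n1
  Y(R18) = 0.1456 S between n4,n1
  Y(R19) = 0.2849 S between n2,n5
  Im: injects 0.0198 A into n0 (from n2)
Assemble and solve the 6×6 MNA system:
  V(n1)=-0.06057  V(n2)=-0.1147  V(n3)=-0.06045  V(n4)=-0.01502  V(n5)=-0.06911  V(n6)=-0.06152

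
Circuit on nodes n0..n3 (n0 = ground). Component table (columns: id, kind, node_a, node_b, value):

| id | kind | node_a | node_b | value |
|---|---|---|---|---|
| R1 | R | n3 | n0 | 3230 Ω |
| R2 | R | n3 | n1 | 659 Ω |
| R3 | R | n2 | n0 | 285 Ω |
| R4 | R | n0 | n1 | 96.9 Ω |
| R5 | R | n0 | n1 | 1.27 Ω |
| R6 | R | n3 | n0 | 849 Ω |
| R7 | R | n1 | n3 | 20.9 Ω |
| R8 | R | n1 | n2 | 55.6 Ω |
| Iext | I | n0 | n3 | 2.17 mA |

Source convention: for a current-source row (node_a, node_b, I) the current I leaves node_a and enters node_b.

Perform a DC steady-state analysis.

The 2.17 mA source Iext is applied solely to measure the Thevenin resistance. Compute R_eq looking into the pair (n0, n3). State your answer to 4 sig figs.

R_eq = 20.84 Ω

MNA unknowns: 3 node voltages V₁..V_3
R1: Y=0.0003096 on G[3,0]
R2: Y=0.001517 on G[3,1]
R3: Y=0.003509 on G[2,0]
R4: Y=0.01032 on G[0,1]
R5: Y=0.7874 on G[0,1]
R6: Y=0.001178 on G[3,0]
R7: Y=0.04785 on G[1,3]
R8: Y=0.01799 on G[1,2]
Iext: z[0]−=0.00217, z[3]+=0.00217
solve → V1=0.002626, V2=0.002198, V3=0.04522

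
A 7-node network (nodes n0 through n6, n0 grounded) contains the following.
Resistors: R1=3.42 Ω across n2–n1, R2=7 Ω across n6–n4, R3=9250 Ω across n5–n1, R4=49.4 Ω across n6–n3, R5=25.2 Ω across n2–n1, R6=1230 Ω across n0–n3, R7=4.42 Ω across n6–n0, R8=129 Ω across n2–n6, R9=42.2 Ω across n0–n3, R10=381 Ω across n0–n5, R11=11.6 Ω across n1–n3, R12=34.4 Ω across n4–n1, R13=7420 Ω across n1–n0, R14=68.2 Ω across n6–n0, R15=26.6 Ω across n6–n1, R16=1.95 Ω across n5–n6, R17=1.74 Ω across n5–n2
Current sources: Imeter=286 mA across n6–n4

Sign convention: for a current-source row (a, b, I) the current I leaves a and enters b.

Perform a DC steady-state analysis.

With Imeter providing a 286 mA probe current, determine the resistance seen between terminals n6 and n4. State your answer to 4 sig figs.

Element admittances at DC:
  Y(R1) = 0.2924 S between n2,n1
  Y(R2) = 0.1429 S between n6,n4
  Y(R3) = 0.0001081 S between n5,n1
  Y(R4) = 0.02024 S between n6,n3
  Y(R5) = 0.03968 S between n2,n1
  Y(R6) = 0.0008130 S between n0,n3
  Y(R7) = 0.2262 S between n6,n0
  Y(R8) = 0.007752 S between n2,n6
  Y(R9) = 0.02370 S between n0,n3
  Y(R10) = 0.002625 S between n0,n5
  Y(R11) = 0.08621 S between n1,n3
  Y(R12) = 0.02907 S between n4,n1
  Y(R13) = 0.0001348 S between n1,n0
  Y(R14) = 0.01466 S between n6,n0
  Y(R15) = 0.03759 S between n6,n1
  Y(R16) = 0.5128 S between n5,n6
  Y(R17) = 0.5747 S between n5,n2
  Imeter: injects 0.286 A into n4 (from n6)
Assemble and solve the 6×6 MNA system:
  V(n1)=0.1869  V(n2)=0.09562  V(n3)=0.1210  V(n4)=1.684  V(n5)=0.04435  V(n6)=-0.01290

R_eq = 5.935 Ω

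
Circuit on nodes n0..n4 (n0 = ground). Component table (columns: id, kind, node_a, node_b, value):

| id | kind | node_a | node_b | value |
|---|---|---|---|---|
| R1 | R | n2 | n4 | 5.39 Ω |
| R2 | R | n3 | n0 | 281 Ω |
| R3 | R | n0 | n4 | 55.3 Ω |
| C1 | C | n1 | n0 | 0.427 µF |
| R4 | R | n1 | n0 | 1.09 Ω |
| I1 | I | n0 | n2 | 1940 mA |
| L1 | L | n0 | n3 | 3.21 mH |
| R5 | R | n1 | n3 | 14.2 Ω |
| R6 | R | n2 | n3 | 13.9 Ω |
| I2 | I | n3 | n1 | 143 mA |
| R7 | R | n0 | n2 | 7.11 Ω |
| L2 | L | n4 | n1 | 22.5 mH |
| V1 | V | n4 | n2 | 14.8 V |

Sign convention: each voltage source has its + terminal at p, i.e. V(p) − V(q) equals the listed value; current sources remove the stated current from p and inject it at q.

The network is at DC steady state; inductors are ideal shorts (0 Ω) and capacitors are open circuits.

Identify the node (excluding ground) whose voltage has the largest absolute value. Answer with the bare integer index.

2

Apply KCL at each of the 4 non-ground nodes and solve the resulting linear system.
Node n1: branches {C1, R4, R5, I2, L2} → V_1 = 4.292
Node n2: branches {R1, I1, R6, R7, V1} → V_2 = -10.51
Node n3: branches {R2, L1, R5, R6, I2} → V_3 = 0.000
Node n4: branches {R1, R3, L2, V1} → V_4 = 4.292
Source currents: i(L1)=0.5968, i(L2)=4.096, i(V1)=-6.920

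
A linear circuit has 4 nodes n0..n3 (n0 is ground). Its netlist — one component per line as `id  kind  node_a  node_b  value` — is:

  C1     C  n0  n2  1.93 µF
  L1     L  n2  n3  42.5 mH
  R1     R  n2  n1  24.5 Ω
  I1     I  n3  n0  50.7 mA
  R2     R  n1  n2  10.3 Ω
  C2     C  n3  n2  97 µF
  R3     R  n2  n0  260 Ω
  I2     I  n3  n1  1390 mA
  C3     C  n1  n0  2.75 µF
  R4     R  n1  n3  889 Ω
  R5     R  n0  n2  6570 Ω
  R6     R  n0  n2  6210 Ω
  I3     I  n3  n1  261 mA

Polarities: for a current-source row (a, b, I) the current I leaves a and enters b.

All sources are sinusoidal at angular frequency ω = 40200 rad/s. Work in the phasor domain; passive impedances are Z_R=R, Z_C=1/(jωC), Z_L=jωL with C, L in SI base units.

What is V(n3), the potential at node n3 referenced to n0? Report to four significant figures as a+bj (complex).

-6.411+2.623j V

Apply KCL at each of the 3 non-ground nodes and solve the resulting linear system.
Node n1: branches {R1, R2, I2, C3, R4, I3} → V_1 = 4.416-1.319j
Node n2: branches {C1, L1, R1, R2, C2, R3, R5, R6} → V_2 = -6.410+2.189j
Node n3: branches {L1, I1, C2, I2, R4, I3} → V_3 = -6.411+2.623j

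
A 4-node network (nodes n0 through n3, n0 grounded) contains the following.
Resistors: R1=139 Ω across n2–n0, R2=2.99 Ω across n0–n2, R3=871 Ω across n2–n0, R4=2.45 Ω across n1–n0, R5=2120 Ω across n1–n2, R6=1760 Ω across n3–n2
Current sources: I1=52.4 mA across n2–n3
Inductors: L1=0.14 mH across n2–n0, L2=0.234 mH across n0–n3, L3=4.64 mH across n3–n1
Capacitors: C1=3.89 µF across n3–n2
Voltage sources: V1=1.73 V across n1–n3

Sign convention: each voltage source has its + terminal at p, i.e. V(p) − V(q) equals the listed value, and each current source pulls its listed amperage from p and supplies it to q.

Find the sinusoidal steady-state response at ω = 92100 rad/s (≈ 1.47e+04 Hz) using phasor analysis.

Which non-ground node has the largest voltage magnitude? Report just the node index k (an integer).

3

MNA unknowns: 3 node voltages V₁..V_3 plus 1 source current (V1)
R1: Y=0.007194+0.000j on G[2,0]
R2: Y=0.3344+0.000j on G[0,2]
R3: Y=0.001148+0.000j on G[2,0]
R4: Y=0.4082+0.000j on G[1,0]
I1: z[2]−=0.0524, z[3]+=0.0524
R5: Y=0.0004717+0.000j on G[1,2]
L1: Y=0.000-0.07756j on G[2,0]
C1: Y=0.000+0.3583j on G[3,2]
L2: Y=0.000-0.04640j on G[0,3]
R6: Y=0.0005682+0.000j on G[3,2]
L3: Y=0.000-0.002340j on G[3,1]
V1: row V1−V3=1.73, i_V1 at 1,3
solve → V1=0.6851+0.1602j, V2=-0.7252-0.4962j, V3=-1.045+0.1602j
aux → i_V1=-0.2803-0.06163j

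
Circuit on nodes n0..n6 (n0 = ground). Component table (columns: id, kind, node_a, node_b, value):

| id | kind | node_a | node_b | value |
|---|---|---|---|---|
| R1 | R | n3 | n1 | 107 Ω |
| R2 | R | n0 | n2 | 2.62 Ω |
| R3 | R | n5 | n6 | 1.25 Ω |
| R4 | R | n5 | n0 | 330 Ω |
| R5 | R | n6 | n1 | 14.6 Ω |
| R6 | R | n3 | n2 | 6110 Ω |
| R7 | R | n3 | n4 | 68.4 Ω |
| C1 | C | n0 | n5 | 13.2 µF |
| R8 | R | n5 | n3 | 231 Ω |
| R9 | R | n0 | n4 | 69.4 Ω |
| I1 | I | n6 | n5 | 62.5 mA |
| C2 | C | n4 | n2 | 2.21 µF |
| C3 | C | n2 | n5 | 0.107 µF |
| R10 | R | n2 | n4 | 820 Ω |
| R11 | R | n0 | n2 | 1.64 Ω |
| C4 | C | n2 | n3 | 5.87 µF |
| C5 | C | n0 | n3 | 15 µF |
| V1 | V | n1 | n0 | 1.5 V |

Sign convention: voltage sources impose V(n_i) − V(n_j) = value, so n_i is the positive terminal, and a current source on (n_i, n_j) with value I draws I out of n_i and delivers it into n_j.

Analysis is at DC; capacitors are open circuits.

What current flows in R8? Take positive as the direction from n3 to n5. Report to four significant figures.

Apply KCL at each of the 6 non-ground nodes and solve the resulting linear system.
Node n1: branches {R1, R5, V1} → V_1 = 1.500
Node n2: branches {R2, R6, C2, C3, R10, R11, C4} → V_2 = 0.0007231
Node n3: branches {R1, R6, R7, R8, C4, C5} → V_3 = 0.9532
Node n4: branches {R7, R9, C2, R10} → V_4 = 0.4607
Node n5: branches {R3, R4, C1, R8, I1, C3} → V_5 = 1.472
Node n6: branches {R3, R5, I1} → V_6 = 1.402
Source currents: i(V1)=-0.01182

-0.002245 A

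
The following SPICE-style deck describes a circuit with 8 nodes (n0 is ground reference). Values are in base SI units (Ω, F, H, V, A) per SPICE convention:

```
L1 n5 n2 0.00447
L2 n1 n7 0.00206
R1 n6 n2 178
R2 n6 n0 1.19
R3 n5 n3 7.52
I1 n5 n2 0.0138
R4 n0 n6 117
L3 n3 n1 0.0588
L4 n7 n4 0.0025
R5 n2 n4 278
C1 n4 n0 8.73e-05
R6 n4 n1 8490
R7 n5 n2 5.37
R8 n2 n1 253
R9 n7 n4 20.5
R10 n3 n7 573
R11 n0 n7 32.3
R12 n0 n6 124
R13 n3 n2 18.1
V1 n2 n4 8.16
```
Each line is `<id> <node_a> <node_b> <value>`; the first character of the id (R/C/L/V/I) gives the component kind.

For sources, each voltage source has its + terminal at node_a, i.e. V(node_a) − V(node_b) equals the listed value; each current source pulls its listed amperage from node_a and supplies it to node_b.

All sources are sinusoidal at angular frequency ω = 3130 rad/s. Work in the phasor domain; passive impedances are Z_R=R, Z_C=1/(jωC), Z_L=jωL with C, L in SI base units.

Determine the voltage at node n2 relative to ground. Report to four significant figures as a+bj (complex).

Element admittances at ω=3130 rad/s:
  Y(L1) = 0.000-0.07147j S between n5,n2
  Y(L2) = 0.000-0.1551j S between n1,n7
  Y(R1) = 0.005618+0.000j S between n6,n2
  Y(R2) = 0.8403+0.000j S between n6,n0
  Y(R3) = 0.1330+0.000j S between n5,n3
  I1: injects 0.0138 A into n2 (from n5)
  Y(R4) = 0.008547+0.000j S between n0,n6
  Y(L3) = 0.000-0.005433j S between n3,n1
  Y(L4) = 0.000-0.1278j S between n7,n4
  Y(R5) = 0.003597+0.000j S between n2,n4
  Y(C1) = 0.000+0.2732j S between n4,n0
  Y(R6) = 0.0001178+0.000j S between n4,n1
  Y(R7) = 0.1862+0.000j S between n5,n2
  Y(R8) = 0.003953+0.000j S between n2,n1
  Y(R9) = 0.04878+0.000j S between n7,n4
  Y(R10) = 0.001745+0.000j S between n3,n7
  Y(R11) = 0.03096+0.000j S between n0,n7
  Y(R12) = 0.008065+0.000j S between n0,n6
  Y(R13) = 0.05525+0.000j S between n3,n2
  V1: constraint V(n2)−V(n4) = 8.16
Assemble and solve the 8×8 MNA system:
  V(n1)=0.6451+0.4808j  V(n2)=8.123+0.2092j  V(n3)=7.962+0.4771j  V(n4)=-0.03723+0.2092j  V(n5)=7.994+0.2919j  V(n6)=0.05290+0.001362j  V(n7)=0.3816+0.2908j
  i(V1)=-0.1175+0.03934j

8.123+0.2092j V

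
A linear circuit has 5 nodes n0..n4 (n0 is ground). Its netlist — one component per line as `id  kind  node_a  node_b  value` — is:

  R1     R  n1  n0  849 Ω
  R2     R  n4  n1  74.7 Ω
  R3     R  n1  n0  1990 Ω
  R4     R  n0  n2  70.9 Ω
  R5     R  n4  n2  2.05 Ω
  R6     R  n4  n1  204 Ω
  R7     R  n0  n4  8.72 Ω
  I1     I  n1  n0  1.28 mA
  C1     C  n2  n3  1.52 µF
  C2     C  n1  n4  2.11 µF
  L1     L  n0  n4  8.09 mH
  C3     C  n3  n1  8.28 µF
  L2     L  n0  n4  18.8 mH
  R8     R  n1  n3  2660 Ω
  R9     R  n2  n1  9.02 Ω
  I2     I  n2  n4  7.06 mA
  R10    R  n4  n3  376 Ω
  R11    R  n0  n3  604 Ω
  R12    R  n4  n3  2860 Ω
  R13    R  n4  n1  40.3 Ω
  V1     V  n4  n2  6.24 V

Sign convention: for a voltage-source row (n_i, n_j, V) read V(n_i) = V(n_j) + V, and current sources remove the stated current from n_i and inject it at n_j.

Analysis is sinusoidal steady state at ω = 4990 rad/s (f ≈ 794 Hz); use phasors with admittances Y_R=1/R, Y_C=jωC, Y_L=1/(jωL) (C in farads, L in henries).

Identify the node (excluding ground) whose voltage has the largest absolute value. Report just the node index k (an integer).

Apply KCL at each of the 4 non-ground nodes and solve the resulting linear system.
Node n1: branches {R1, R2, R3, R6, I1, C2, C3, R8, R9, R13} → V_1 = -3.610+0.4085j
Node n2: branches {R4, R5, C1, R9, I2, V1} → V_2 = -5.522+0.1926j
Node n3: branches {C1, C3, R8, R10, R11, R12} → V_3 = -3.887-0.04202j
Node n4: branches {R2, R5, R6, R7, C2, L1, L2, I2, R10, R12, R13, V1} → V_4 = 0.7175+0.1926j
Source currents: i(V1)=-3.329-0.03363j

2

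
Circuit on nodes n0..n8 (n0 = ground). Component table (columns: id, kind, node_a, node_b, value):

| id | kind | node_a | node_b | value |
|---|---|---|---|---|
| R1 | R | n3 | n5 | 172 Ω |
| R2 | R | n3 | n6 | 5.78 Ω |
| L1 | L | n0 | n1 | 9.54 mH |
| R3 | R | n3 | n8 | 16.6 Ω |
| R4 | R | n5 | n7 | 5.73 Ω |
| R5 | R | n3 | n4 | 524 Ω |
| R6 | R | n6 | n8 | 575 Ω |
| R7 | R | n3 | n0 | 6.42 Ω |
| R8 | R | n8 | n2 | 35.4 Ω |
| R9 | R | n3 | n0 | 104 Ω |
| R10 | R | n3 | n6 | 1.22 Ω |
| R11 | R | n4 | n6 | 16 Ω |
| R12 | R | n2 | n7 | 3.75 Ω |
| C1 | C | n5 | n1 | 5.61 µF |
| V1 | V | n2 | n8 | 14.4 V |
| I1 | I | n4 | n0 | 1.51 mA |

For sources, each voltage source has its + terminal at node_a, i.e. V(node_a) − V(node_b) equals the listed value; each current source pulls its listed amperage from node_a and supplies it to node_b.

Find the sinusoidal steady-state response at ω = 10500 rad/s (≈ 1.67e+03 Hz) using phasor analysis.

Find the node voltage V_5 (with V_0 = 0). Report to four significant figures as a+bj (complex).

11.22+3.823j V

MNA unknowns: 8 node voltages V₁..V_8 plus 1 source current (V1)
R1: Y=0.005814+0.000j on G[3,5]
R2: Y=0.1730+0.000j on G[3,6]
L1: Y=0.000-0.009983j on G[0,1]
R3: Y=0.06024+0.000j on G[3,8]
R4: Y=0.1745+0.000j on G[5,7]
R5: Y=0.001908+0.000j on G[3,4]
R6: Y=0.001739+0.000j on G[6,8]
R7: Y=0.1558+0.000j on G[3,0]
R8: Y=0.02825+0.000j on G[8,2]
R9: Y=0.009615+0.000j on G[3,0]
R10: Y=0.8197+0.000j on G[3,6]
R11: Y=0.06250+0.000j on G[4,6]
R12: Y=0.2667+0.000j on G[2,7]
C1: Y=0.000+0.05890j on G[5,1]
V1: row V2−V8=14.4, i_V1 at 2,8
I1: z[4]−=0.00151, z[0]+=0.00151
solve → V1=13.51+4.603j, V2=12.29+2.710j, V3=-0.2870+0.8156j, V4=-0.3150+0.8188j, V5=11.22+3.823j, V6=-0.2916+0.8189j, V7=11.87+3.150j, V8=-2.108+2.710j
aux → i_V1=-0.5196+0.1174j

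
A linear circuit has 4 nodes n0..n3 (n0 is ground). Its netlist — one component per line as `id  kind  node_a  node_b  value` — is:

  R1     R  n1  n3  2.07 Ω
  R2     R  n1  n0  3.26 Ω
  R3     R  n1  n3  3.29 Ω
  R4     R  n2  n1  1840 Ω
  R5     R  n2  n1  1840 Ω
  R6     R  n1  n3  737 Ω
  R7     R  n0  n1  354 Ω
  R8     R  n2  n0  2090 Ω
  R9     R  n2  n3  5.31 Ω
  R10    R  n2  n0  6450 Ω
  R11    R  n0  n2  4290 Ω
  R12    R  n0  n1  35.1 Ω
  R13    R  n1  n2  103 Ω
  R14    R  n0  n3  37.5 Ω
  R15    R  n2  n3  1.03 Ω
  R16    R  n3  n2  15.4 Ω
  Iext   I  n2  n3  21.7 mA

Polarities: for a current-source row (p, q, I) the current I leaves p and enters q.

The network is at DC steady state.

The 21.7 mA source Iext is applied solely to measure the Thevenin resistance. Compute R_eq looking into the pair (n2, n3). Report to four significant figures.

MNA unknowns: 3 node voltages V₁..V_3
R1: Y=0.4831 on G[1,3]
R2: Y=0.3067 on G[1,0]
R3: Y=0.3040 on G[1,3]
R4: Y=0.0005435 on G[2,1]
R5: Y=0.0005435 on G[2,1]
R6: Y=0.001357 on G[1,3]
R7: Y=0.002825 on G[0,1]
R8: Y=0.0004785 on G[2,0]
R9: Y=0.1883 on G[2,3]
R10: Y=0.0001550 on G[2,0]
R11: Y=0.0002331 on G[0,2]
R12: Y=0.02849 on G[0,1]
R13: Y=0.009709 on G[1,2]
R14: Y=0.02667 on G[0,3]
R15: Y=0.9709 on G[2,3]
R16: Y=0.06494 on G[3,2]
Iext: z[2]−=0.0217, z[3]+=0.0217
solve → V1=2.303e-05, V2=-0.01729, V3=0.0002700

R_eq = 0.8093 Ω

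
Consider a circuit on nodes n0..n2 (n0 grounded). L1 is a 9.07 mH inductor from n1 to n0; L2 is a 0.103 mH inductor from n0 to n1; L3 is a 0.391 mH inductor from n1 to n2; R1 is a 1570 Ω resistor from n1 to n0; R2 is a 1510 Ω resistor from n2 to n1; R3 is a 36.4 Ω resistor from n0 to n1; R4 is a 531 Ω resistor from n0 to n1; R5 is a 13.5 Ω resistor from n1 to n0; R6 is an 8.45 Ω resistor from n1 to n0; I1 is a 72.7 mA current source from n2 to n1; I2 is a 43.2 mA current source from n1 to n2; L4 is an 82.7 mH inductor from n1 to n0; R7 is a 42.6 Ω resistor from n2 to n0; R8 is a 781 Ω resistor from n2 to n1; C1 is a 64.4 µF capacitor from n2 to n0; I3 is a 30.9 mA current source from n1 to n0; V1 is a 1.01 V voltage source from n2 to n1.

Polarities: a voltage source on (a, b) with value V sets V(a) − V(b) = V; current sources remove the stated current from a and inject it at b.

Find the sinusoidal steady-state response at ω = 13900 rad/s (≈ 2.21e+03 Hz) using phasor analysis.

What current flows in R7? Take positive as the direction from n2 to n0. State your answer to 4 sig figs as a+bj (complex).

-0.02122-0.05198j A

Element admittances at ω=13900 rad/s:
  Y(L1) = 0.000-0.007932j S between n1,n0
  Y(L2) = 0.000-0.6985j S between n0,n1
  Y(L3) = 0.000-0.1840j S between n1,n2
  Y(R1) = 0.0006369+0.000j S between n1,n0
  Y(R2) = 0.0006623+0.000j S between n2,n1
  Y(R3) = 0.02747+0.000j S between n0,n1
  Y(R4) = 0.001883+0.000j S between n0,n1
  Y(R5) = 0.07407+0.000j S between n1,n0
  Y(R6) = 0.1183+0.000j S between n1,n0
  I1: injects 0.0727 A into n1 (from n2)
  I2: injects 0.0432 A into n2 (from n1)
  Y(L4) = 0.000-0.0008699j S between n1,n0
  Y(R7) = 0.02347+0.000j S between n2,n0
  Y(R8) = 0.001280+0.000j S between n2,n1
  Y(C1) = 0.000+0.8952j S between n2,n0
  I3: injects 0.0309 A into n0 (from n1)
  V1: constraint V(n2)−V(n1) = 1.01
Assemble and solve the 3×3 MNA system:
  V(n1)=-1.914-2.214j  V(n2)=-0.9041-2.214j
  i(V1)=-1.992+1.047j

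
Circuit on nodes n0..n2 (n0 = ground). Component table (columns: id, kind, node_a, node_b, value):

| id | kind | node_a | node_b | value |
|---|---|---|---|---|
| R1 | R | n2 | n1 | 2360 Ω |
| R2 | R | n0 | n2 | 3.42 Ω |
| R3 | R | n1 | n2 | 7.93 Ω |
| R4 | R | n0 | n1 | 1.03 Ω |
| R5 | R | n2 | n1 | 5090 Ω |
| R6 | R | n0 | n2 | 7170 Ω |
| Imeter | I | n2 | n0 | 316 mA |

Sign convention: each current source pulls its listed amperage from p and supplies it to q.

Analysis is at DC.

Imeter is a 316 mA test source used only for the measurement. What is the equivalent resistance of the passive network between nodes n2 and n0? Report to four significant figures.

MNA unknowns: 2 node voltages V₁..V_2
R1: Y=0.0004237 on G[2,1]
R2: Y=0.2924 on G[0,2]
R3: Y=0.1261 on G[1,2]
R4: Y=0.9709 on G[0,1]
R5: Y=0.0001965 on G[2,1]
R6: Y=0.0001395 on G[0,2]
Imeter: z[2]−=0.316, z[0]+=0.316
solve → V1=-0.09017, V2=-0.7810

R_eq = 2.471 Ω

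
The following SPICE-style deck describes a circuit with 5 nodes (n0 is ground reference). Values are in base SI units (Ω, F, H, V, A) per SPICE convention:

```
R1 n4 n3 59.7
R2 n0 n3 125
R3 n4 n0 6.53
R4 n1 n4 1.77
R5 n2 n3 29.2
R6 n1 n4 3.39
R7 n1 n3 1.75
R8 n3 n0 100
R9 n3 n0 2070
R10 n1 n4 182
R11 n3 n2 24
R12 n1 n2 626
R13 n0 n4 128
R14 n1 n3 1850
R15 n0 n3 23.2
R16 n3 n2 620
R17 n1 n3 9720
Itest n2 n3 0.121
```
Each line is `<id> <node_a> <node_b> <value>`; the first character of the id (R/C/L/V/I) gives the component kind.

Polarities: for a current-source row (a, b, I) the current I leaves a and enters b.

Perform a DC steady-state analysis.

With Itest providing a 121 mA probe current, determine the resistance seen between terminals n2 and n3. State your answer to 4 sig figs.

R_eq = 12.64 Ω

MNA unknowns: 4 node voltages V₁..V_4
R1: Y=0.01675 on G[4,3]
R2: Y=0.008000 on G[0,3]
R3: Y=0.1531 on G[4,0]
R4: Y=0.5650 on G[1,4]
R5: Y=0.03425 on G[2,3]
R6: Y=0.2950 on G[1,4]
R7: Y=0.5714 on G[1,3]
R8: Y=0.01000 on G[3,0]
R9: Y=0.0004831 on G[3,0]
R10: Y=0.005495 on G[1,4]
R11: Y=0.04167 on G[3,2]
R12: Y=0.001597 on G[1,2]
R13: Y=0.007812 on G[0,4]
R14: Y=0.0005405 on G[1,3]
R15: Y=0.04310 on G[0,3]
R16: Y=0.001613 on G[3,2]
R17: Y=0.0001029 on G[1,3]
Itest: z[2]−=0.121, z[3]+=0.121
solve → V1=-0.001257, V2=-1.527, V3=0.002615, V4=-0.001001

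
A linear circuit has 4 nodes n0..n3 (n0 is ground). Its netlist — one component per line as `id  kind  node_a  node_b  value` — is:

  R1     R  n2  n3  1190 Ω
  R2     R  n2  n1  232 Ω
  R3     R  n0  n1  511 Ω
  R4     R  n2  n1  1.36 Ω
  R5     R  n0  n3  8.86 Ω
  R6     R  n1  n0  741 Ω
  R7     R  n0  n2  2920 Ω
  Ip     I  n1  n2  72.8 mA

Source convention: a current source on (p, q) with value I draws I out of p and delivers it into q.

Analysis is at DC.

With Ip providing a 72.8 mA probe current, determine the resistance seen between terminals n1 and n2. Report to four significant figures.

R_eq = 1.350 Ω

Apply KCL at each of the 3 non-ground nodes and solve the resulting linear system.
Node n1: branches {R2, R3, R4, R6, Ip} → V_1 = -0.02580
Node n2: branches {R1, R2, R4, R7, Ip} → V_2 = 0.07251
Node n3: branches {R1, R5} → V_3 = 0.0005359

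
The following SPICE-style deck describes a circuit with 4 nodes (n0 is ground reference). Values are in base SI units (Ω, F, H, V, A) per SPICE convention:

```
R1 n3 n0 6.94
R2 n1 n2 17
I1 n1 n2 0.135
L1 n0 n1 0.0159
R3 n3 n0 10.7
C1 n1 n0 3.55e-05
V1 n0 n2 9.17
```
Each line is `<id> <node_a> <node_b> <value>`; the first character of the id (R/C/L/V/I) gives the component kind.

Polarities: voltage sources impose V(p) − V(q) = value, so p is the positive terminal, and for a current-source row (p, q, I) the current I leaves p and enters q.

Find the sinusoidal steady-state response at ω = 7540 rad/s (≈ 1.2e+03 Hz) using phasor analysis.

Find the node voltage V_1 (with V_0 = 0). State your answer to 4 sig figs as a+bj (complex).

Apply KCL at each of the 3 non-ground nodes and solve the resulting linear system.
Node n1: branches {R2, I1, L1, C1} → V_1 = -0.5610+2.473j
Node n2: branches {R2, I1, V1} → V_2 = -9.170+0.000j
Node n3: branches {R1, R3} → V_3 = 0.000+0.000j
Source currents: i(V1)=-0.6414-0.1455j

-0.5610+2.473j V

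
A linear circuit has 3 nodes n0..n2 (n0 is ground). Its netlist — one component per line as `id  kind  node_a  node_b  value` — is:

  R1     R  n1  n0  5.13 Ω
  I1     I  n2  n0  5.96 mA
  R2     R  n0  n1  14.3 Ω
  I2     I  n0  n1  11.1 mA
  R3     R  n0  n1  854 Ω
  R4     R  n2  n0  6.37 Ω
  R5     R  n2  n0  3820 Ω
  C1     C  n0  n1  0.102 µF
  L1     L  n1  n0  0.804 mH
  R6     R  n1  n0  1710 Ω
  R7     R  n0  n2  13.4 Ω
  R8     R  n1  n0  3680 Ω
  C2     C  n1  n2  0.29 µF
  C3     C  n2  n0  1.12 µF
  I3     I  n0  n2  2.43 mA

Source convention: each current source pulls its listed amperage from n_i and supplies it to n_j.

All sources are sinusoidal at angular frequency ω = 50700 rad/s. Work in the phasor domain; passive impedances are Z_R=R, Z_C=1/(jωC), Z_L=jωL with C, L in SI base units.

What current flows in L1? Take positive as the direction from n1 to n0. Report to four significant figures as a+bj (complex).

Element admittances at ω=50700 rad/s:
  Y(R1) = 0.1949+0.000j S between n1,n0
  I1: injects 0.00596 A into n0 (from n2)
  Y(R2) = 0.06993+0.000j S between n0,n1
  I2: injects 0.0111 A into n1 (from n0)
  Y(R3) = 0.001171+0.000j S between n0,n1
  Y(R4) = 0.1570+0.000j S between n2,n0
  Y(R5) = 0.0002618+0.000j S between n2,n0
  Y(C1) = 0.000+0.005171j S between n0,n1
  Y(L1) = 0.000-0.02453j S between n1,n0
  Y(R6) = 0.0005848+0.000j S between n1,n0
  Y(R7) = 0.07463+0.000j S between n0,n2
  Y(R8) = 0.0002717+0.000j S between n1,n0
  Y(C2) = 0.000+0.01470j S between n1,n2
  Y(C3) = 0.000+0.05678j S between n2,n0
  I3: injects 0.00243 A into n2 (from n0)
Assemble and solve the 2×2 MNA system:
  V(n1)=0.04122-5.900e-06j  V(n2)=-0.01317+0.006673j

-1.448e-07-0.001011j A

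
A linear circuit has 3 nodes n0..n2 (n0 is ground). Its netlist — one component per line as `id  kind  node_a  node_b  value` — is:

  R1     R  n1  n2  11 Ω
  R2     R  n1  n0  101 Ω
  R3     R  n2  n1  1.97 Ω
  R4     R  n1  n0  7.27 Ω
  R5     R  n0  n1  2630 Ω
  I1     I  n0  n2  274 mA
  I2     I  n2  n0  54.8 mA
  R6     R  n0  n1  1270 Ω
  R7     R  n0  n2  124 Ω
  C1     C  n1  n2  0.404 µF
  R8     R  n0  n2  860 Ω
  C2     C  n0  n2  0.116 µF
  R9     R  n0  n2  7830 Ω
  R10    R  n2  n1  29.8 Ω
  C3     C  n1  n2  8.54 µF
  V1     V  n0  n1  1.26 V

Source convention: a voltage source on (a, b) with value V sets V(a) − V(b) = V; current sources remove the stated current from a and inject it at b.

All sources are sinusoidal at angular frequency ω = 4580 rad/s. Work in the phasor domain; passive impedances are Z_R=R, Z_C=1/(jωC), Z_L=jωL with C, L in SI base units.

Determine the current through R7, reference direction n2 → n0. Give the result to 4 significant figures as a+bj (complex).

Apply KCL at each of the 2 non-ground nodes and solve the resulting linear system.
Node n1: branches {R1, R2, R3, R4, R5, R6, C1, R10, C3, V1} → V_1 = -1.260+0.000j
Node n2: branches {R1, R3, I1, I2, R7, C1, R8, C2, R9, R10, C3} → V_2 = -0.9013-0.02216j
Source currents: i(V1)=-0.4149-0.0006862j

-0.007269-0.0001787j A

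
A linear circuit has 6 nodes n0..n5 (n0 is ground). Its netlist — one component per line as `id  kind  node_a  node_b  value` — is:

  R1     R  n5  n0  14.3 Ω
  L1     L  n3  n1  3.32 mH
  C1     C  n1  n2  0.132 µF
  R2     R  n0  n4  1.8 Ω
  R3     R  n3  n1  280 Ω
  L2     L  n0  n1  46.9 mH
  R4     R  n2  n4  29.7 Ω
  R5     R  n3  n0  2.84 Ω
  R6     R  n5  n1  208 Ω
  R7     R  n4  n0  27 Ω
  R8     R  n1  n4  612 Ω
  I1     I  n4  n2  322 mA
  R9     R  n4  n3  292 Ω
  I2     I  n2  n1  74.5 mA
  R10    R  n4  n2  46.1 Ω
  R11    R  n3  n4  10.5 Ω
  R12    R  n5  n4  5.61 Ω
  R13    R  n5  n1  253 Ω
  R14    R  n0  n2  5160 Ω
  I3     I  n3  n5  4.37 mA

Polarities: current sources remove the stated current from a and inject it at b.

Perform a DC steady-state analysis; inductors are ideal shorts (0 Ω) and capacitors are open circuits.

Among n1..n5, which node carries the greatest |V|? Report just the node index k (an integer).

Apply KCL at each of the 5 non-ground nodes and solve the resulting linear system.
Node n1: branches {L1, C1, R3, L2, R6, R8, I2, R13} → V_1 = 0.000
Node n2: branches {C1, R4, I1, I2, R10, R14} → V_2 = 4.359
Node n3: branches {L1, R3, R5, R9, R11, I3} → V_3 = 0.000
Node n4: branches {R2, R4, R7, R8, I1, R9, R10, R11, R12} → V_4 = -0.09674
Node n5: branches {R1, R6, R12, R13, I3} → V_5 = -0.05011
Source currents: i(L1)=-0.01391, i(L2)=-0.05999

2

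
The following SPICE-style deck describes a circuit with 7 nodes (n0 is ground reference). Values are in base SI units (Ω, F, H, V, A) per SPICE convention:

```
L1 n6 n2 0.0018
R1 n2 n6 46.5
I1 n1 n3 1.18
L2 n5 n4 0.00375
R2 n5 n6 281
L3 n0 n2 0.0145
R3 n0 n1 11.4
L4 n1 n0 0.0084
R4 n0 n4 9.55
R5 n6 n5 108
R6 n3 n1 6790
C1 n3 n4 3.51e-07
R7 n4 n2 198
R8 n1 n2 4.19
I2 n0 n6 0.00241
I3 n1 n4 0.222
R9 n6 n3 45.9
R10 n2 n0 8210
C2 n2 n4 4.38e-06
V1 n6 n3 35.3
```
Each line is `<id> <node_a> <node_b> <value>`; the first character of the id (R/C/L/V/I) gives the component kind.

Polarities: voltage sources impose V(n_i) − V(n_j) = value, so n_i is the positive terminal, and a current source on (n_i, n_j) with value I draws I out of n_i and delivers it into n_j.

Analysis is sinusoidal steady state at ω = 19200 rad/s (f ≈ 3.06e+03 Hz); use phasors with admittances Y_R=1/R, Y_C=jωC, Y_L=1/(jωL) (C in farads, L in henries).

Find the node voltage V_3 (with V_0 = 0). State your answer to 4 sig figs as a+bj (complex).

-16.35+25.47j V

MNA unknowns: 6 node voltages V₁..V_6 plus 1 source current (V1)
L1: Y=0.000-0.02894j on G[6,2]
R1: Y=0.02151+0.000j on G[2,6]
I1: z[1]−=1.18, z[3]+=1.18
L2: Y=0.000-0.01389j on G[5,4]
R2: Y=0.003559+0.000j on G[5,6]
L3: Y=0.000-0.003592j on G[0,2]
R3: Y=0.08772+0.000j on G[0,1]
L4: Y=0.000-0.006200j on G[1,0]
R4: Y=0.1047+0.000j on G[0,4]
R5: Y=0.009259+0.000j on G[6,5]
R6: Y=0.0001473+0.000j on G[3,1]
C1: Y=0.000+0.006739j on G[3,4]
R7: Y=0.005051+0.000j on G[4,2]
R8: Y=0.2387+0.000j on G[1,2]
I2: z[0]−=0.00241, z[6]+=0.00241
I3: z[1]−=0.222, z[4]+=0.222
R9: Y=0.02179+0.000j on G[6,3]
R10: Y=0.0001218+0.000j on G[2,0]
C2: Y=0.000+0.08410j on G[2,4]
V1: row V6−V3=35.3, i_V1 at 6,3
solve → V1=-2.695+0.4506j, V2=2.209+0.6708j, V3=-16.35+25.47j, V4=2.228-0.4620j, V5=-3.003+19.80j, V6=18.95+25.47j
aux → i_V1=-2.126-0.1215j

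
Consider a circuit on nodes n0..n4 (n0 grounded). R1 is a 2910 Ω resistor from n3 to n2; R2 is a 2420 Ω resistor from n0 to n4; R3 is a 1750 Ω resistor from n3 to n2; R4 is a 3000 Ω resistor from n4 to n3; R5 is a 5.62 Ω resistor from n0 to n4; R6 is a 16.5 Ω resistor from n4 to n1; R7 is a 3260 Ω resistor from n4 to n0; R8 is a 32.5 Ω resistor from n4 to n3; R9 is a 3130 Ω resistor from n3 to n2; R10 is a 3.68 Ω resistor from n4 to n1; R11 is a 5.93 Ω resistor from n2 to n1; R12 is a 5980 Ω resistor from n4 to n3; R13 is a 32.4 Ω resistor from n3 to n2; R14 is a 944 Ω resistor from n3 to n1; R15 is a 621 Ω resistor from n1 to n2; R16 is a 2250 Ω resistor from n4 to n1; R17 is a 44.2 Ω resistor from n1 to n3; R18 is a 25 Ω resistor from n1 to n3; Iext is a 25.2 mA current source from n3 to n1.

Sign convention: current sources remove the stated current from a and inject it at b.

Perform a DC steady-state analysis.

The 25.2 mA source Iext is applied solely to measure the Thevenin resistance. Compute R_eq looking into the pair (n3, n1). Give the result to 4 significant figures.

R_eq = 8.384 Ω

Element admittances at DC:
  Y(R1) = 0.0003436 S between n3,n2
  Y(R2) = 0.0004132 S between n0,n4
  Y(R3) = 0.0005714 S between n3,n2
  Y(R4) = 0.0003333 S between n4,n3
  Y(R5) = 0.1779 S between n0,n4
  Y(R6) = 0.06061 S between n4,n1
  Y(R7) = 0.0003067 S between n4,n0
  Y(R8) = 0.03077 S between n4,n3
  Y(R9) = 0.0003195 S between n3,n2
  Y(R10) = 0.2717 S between n4,n1
  Y(R11) = 0.1686 S between n2,n1
  Y(R12) = 0.0001672 S between n4,n3
  Y(R13) = 0.03086 S between n3,n2
  Y(R14) = 0.001059 S between n3,n1
  Y(R15) = 0.001610 S between n1,n2
  Y(R16) = 0.0004444 S between n4,n1
  Y(R17) = 0.02262 S between n1,n3
  Y(R18) = 0.04000 S between n1,n3
  Iext: injects 0.0252 A into n1 (from n3)
Assemble and solve the 4×4 MNA system:
  V(n1)=0.01815  V(n2)=-0.01537  V(n3)=-0.1931  V(n4)=0.000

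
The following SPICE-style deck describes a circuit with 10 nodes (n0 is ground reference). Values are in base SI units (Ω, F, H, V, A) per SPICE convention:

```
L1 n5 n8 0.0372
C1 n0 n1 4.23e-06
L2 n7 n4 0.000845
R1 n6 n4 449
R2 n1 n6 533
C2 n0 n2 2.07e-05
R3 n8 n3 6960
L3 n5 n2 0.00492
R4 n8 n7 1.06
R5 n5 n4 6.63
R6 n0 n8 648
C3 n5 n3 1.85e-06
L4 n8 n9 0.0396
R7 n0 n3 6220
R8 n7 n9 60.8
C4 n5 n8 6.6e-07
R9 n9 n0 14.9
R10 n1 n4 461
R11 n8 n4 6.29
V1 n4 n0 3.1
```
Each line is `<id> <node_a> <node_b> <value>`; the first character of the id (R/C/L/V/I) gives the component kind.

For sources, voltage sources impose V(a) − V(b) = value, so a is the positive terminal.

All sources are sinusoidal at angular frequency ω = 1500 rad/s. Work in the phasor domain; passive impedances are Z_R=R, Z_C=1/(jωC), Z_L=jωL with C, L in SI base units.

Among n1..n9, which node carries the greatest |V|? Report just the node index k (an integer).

2

Apply KCL at each of the 9 non-ground nodes and solve the resulting linear system.
Node n1: branches {C1, R2, R10} → V_1 = 0.6247-1.244j
Node n2: branches {C2, L3} → V_2 = 3.854-1.037j
Node n3: branches {R3, C3, R7} → V_3 = 3.038-0.6234j
Node n4: branches {L2, R1, R5, R10, R11, V1} → V_4 = 3.100+0.000j
Node n5: branches {L1, L3, R5, C3, C4} → V_5 = 2.971-0.7995j
Node n6: branches {R1, R2} → V_6 = 1.968-0.5686j
Node n7: branches {L2, R4, R8} → V_7 = 3.053-0.06886j
Node n8: branches {L1, R3, R4, R6, L4, C4, R11} → V_8 = 3.036-0.02220j
Node n9: branches {L4, R8, R9} → V_9 = 0.6942-0.4854j
Source currents: i(V1)=-0.09186-0.09090j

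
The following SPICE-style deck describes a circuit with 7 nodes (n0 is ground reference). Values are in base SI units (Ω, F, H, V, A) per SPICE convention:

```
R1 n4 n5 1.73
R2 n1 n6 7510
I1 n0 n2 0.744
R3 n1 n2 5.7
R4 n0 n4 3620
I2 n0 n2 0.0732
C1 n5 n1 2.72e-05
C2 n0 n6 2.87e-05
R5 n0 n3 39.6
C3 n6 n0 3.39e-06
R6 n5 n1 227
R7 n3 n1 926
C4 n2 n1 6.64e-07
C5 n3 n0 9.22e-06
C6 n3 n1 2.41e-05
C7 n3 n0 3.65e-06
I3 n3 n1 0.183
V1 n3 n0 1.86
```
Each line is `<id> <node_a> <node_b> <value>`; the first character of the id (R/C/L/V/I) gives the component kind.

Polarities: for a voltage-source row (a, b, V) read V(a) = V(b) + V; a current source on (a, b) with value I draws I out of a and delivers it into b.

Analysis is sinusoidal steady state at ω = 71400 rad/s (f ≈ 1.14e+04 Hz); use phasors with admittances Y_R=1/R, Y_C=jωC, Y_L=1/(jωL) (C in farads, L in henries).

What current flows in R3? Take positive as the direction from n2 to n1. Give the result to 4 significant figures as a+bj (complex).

MNA unknowns: 6 node voltages V₁..V_6 plus 1 source current (V1)
R1: Y=0.5780+0.000j on G[4,5]
R2: Y=0.0001332+0.000j on G[1,6]
I1: z[0]−=0.744, z[2]+=0.744
R3: Y=0.1754+0.000j on G[1,2]
R4: Y=0.0002762+0.000j on G[0,4]
I2: z[0]−=0.0732, z[2]+=0.0732
C1: Y=0.000+1.942j on G[5,1]
C2: Y=0.000+2.049j on G[0,6]
R5: Y=0.02525+0.000j on G[0,3]
C3: Y=0.000+0.2420j on G[6,0]
R6: Y=0.004405+0.000j on G[5,1]
R7: Y=0.001080+0.000j on G[3,1]
C4: Y=0.000+0.04741j on G[2,1]
C5: Y=0.000+0.6583j on G[3,0]
C6: Y=0.000+1.721j on G[3,1]
C7: Y=0.000+0.2606j on G[3,0]
I3: z[3]−=0.183, z[1]+=0.183
V1: row V3−V0=1.86, i_V1 at 3,0
solve → V1=1.861-0.5808j, V2=6.202-1.754j, V3=1.860+0.000j, V4=1.860-0.5803j, V5=1.861-0.5806j, V6=-3.375e-05-0.0001081j
aux → i_V1=0.7695-1.709j

0.7616-0.2058j A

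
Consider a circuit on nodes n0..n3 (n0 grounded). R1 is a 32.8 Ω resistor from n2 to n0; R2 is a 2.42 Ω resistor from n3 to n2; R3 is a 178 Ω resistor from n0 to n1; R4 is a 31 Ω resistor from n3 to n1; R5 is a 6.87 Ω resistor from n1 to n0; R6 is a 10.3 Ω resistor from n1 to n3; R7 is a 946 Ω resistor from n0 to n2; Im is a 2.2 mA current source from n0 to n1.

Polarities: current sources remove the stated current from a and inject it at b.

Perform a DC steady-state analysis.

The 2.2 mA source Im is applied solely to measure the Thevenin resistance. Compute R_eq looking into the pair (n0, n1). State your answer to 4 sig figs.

R_eq = 5.712 Ω

Apply KCL at each of the 3 non-ground nodes and solve the resulting linear system.
Node n1: branches {R3, R4, R5, R6, Im} → V_1 = 0.01257
Node n2: branches {R1, R2, R7} → V_2 = 0.009518
Node n3: branches {R2, R4, R6} → V_3 = 0.01024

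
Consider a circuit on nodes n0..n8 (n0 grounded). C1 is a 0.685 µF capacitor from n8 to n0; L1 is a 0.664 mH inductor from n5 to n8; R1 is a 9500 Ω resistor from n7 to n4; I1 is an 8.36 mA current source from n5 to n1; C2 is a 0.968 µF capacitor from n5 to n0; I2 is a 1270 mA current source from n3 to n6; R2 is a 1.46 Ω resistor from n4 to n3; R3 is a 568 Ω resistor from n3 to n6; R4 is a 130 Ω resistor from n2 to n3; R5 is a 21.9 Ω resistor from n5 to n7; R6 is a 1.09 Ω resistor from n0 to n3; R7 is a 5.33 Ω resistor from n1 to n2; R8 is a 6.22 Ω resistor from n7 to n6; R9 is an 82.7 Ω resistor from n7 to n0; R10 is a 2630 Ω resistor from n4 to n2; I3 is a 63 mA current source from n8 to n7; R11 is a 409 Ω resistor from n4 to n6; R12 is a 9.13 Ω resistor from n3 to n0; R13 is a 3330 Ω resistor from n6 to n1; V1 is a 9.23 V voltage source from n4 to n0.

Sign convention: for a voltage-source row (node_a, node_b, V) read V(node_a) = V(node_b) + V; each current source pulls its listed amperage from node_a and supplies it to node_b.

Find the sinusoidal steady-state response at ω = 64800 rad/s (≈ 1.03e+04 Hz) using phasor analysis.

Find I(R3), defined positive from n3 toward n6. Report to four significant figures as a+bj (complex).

-0.09128+0.05294j A

Apply KCL at each of the 8 non-ground nodes and solve the resulting linear system.
Node n1: branches {I1, R7, R13} → V_1 = 6.277-1.157j
Node n2: branches {R4, R7, R10} → V_2 = 6.154-1.111j
Node n3: branches {I2, R2, R3, R4, R6, R12} → V_3 = 3.018-0.03576j
Node n4: branches {R1, R2, R10, R11, V1} → V_4 = 9.230+0.000j
Node n5: branches {L1, I1, C2, R5} → V_5 = 36.77-42.18j
Node n6: branches {I2, R3, R8, R11, R13} → V_6 = 54.87-30.11j
Node n7: branches {R1, R5, R8, R9, I3} → V_7 = 48.32-30.95j
Node n8: branches {C1, L1, I3} → V_8 = -40.42+49.33j
Source currents: i(V1)=-4.140-0.1018j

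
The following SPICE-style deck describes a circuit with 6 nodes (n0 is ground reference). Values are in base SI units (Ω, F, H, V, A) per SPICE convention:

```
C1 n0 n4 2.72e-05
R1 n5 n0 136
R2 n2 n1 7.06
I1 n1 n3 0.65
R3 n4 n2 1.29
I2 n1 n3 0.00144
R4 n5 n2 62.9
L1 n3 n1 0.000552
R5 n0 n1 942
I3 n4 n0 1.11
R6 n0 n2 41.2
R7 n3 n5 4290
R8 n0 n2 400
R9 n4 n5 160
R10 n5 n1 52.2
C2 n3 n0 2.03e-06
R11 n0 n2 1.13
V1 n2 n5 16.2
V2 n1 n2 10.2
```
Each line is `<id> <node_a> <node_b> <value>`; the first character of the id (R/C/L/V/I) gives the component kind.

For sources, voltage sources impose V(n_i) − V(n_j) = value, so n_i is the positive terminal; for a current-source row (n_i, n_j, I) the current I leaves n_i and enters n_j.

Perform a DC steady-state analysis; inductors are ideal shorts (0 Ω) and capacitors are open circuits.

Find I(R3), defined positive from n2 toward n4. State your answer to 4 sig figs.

1.202 A

Element admittances at DC:
  Y(C1) = 0.000 S between n0,n4
  Y(R1) = 0.007353 S between n5,n0
  Y(R2) = 0.1416 S between n2,n1
  I1: injects 0.65 A into n3 (from n1)
  Y(R3) = 0.7752 S between n4,n2
  I2: injects 0.00144 A into n3 (from n1)
  Y(R4) = 0.01590 S between n5,n2
  L1: short n3↔n1 (DC inductor)
  Y(R5) = 0.001062 S between n0,n1
  I3: injects 1.11 A into n0 (from n4)
  Y(R6) = 0.02427 S between n0,n2
  Y(R7) = 0.0002331 S between n3,n5
  Y(R8) = 0.002500 S between n0,n2
  Y(R9) = 0.006250 S between n4,n5
  Y(R10) = 0.01916 S between n5,n1
  Y(C2) = 0.000 S between n3,n0
  Y(R11) = 0.8850 S between n0,n2
  V1: constraint V(n2)−V(n5) = 16.2
  V2: constraint V(n1)−V(n2) = 10.2
Assemble and solve the 8×8 MNA system:
  V(n1)=9.111  V(n2)=-1.089  V(n3)=9.111  V(n4)=-2.639  V(n5)=-17.29
  i(L1)=0.6453  i(V1)=-0.9881  i(V2)=-1.966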